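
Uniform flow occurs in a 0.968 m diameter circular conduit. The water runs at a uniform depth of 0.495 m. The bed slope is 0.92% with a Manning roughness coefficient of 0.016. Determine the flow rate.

For a circular section of diameter D = 0.968 m at depth y = 0.495 m, the central angle is θ = 2 arccos(1 − 2y/D) = 3.187 rad. Then A = (D²/8)(θ − sin θ) = 0.3786 m² and P = Dθ/2 = 1.543 m.
Hydraulic radius R = A/P = 0.3786/1.543 = 0.2455 m.
Manning's equation: Q = (1/n) A R^(2/3) S^(1/2) = (1/0.016) × 0.3786 × 0.2455^(2/3) × 0.0092^(1/2) = 0.89 m³/s.

Q = 0.89 m³/s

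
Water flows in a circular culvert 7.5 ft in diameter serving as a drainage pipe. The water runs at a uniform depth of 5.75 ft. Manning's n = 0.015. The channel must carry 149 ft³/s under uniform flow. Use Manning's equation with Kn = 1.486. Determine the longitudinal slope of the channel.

For a circular section of diameter D = 7.5 ft at depth y = 5.75 ft, the central angle is θ = 2 arccos(1 − 2y/D) = 4.267 rad. Then A = (D²/8)(θ − sin θ) = 36.34 ft² and P = Dθ/2 = 16 ft.
Hydraulic radius R = A/P = 36.34/16 = 2.272 ft.
From Manning's equation, S = [nQ / (1.486 A R^(2/3))]² = [0.015 × 149 / (1.486 × 36.34 × 2.272^(2/3))]² = 0.000574.

S = 0.000574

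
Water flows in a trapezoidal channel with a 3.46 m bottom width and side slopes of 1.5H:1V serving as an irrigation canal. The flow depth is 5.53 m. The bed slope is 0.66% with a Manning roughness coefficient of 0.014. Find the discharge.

With bottom width b = 3.46 m and side slope z = 1.5: A = (b + zy)y = (3.46 + 1.5×5.53)×5.53 = 65.01 m²; P = b + 2y√(1+z²) = 3.46 + 2×5.53×1.803 = 23.4 m.
Hydraulic radius R = A/P = 65.01/23.4 = 2.778 m.
Manning's equation: Q = (1/n) A R^(2/3) S^(1/2) = (1/0.014) × 65.01 × 2.778^(2/3) × 0.0066^(1/2) = 745 m³/s.

Q = 745 m³/s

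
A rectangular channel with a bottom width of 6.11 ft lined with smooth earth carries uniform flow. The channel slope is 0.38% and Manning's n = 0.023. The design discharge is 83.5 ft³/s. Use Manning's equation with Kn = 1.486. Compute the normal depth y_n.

y_n = 2.7 ft

Manning's equation rearranged: A R^(2/3) = nQ / (1.486·√S) = 0.023 × 83.5 / (1.486 × √0.0038) = 20.97.
Try y = 3.13 ft: A R^(2/3) = 25.57 — too large.
Try y = 2.05 ft: A R^(2/3) = 14.35 — too small.
Try y = 2.7 ft: A R^(2/3) = 20.97 — ≈ 20.97.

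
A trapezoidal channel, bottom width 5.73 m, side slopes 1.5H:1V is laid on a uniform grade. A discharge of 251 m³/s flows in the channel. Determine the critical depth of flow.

y_c = 4.1 m

At critical depth, Q² T / (g A³) = 1, i.e. A³/T = Q²/g = 251²/9.81 = 6422.
At y = 4.71 m: A³/T = 11020 — over.
At y = 3.2 m: A³/T = 2496 — short.
At y = 4.1 m: A³/T = 6409 — ≈ 6422.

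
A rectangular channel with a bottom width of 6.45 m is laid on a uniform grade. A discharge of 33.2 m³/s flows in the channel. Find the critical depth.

y_c = 1.39 m

For a rectangular channel, critical depth y_c = (q²/g)^(1/3) where q = Q/b = 33.2/6.45 = 5.147 m²/s.
So y_c = (5.147²/9.81)^(1/3) = 1.39 m.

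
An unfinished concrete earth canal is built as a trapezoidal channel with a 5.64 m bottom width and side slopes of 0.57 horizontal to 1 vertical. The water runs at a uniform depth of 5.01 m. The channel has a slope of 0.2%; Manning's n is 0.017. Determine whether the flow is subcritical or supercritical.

subcritical

With bottom width b = 5.64 m and side slope z = 0.57: A = (b + zy)y = (5.64 + 0.57×5.01)×5.01 = 42.56 m²; P = b + 2y√(1+z²) = 5.64 + 2×5.01×1.151 = 17.17 m.
Hydraulic radius R = A/P = 42.56/17.17 = 2.478 m.
V = (1/n) R^(2/3) √S = (1/0.017) × 2.478^(2/3) × √0.002 = 4.818 m/s. Hydraulic depth D_h = A/T = 42.56/11.35 = 3.75 m.
Froude number Fr = V/√(g·D_h) = 4.818/√(9.81×3.75) = 0.794, which is less than 1, so the flow is subcritical.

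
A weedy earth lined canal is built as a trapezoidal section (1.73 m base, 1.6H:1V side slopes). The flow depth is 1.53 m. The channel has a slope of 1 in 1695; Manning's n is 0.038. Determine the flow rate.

With bottom width b = 1.73 m and side slope z = 1.6: A = (b + zy)y = (1.73 + 1.6×1.53)×1.53 = 6.392 m²; P = b + 2y√(1+z²) = 1.73 + 2×1.53×1.887 = 7.504 m.
Hydraulic radius R = A/P = 6.392/7.504 = 0.8519 m.
Manning's equation: Q = (1/n) A R^(2/3) S^(1/2) = (1/0.038) × 6.392 × 0.8519^(2/3) × 0.00059^(1/2) = 3.67 m³/s.

Q = 3.67 m³/s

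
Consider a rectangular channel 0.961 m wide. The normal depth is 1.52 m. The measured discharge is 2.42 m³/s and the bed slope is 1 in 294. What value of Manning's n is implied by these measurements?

Flow area A = b·y = 0.961 × 1.52 = 1.461 m². Wetted perimeter P = b + 2y = 0.961 + 2×1.52 = 4.001 m.
Hydraulic radius R = A/P = 1.461/4.001 = 0.3651 m.
Rearranging Manning's equation: n = (1/Q) A R^(2/3) S^(1/2) = (1/2.42) × 1.461 × 0.3651^(2/3) × √0.003401 = 0.018.

n = 0.018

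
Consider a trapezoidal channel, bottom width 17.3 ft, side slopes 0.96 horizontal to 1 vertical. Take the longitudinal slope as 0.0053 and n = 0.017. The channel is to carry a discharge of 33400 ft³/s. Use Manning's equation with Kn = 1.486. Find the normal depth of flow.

y_n = 24.7 ft

Manning's equation rearranged: A R^(2/3) = nQ / (1.486·√S) = 0.017 × 33400 / (1.486 × √0.0053) = 5249.
Trying y = 29.3 ft: A R^(2/3) = 7550 — over.
Trying y = 24.7 ft: A R^(2/3) = 5253 — close enough.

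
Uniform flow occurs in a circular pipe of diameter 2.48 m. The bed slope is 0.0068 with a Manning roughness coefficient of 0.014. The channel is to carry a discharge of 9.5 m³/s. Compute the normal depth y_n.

Manning's equation rearranged: A R^(2/3) = nQ / (1·√S) = 0.014 × 9.5 / (√0.0068) = 1.613.
Trying y = 0.921 m: A R^(2/3) = 1.032 — low.
Trying y = 1.33 m: A R^(2/3) = 1.974 — high.
Trying y = 1.18 m: A R^(2/3) = 1.613 — matches.

y_n = 1.18 m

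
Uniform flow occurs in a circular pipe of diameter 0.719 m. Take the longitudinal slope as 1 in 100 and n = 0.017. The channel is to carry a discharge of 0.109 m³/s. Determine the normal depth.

Manning's equation rearranged: A R^(2/3) = nQ / (1·√S) = 0.017 × 0.109 / (√0.01) = 0.01853.
Try y = 0.202 m: A R^(2/3) = 0.02229 — over.
Try y = 0.151 m: A R^(2/3) = 0.0125 — short.
Try y = 0.184 m: A R^(2/3) = 0.01855 — close enough.

y_n = 0.184 m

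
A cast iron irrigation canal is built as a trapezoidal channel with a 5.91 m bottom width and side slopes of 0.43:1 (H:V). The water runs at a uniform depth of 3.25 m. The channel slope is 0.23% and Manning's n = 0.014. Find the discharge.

With bottom width b = 5.91 m and side slope z = 0.43: A = (b + zy)y = (5.91 + 0.43×3.25)×3.25 = 23.75 m²; P = b + 2y√(1+z²) = 5.91 + 2×3.25×1.089 = 12.99 m.
Hydraulic radius R = A/P = 23.75/12.99 = 1.829 m.
Manning's equation: Q = (1/n) A R^(2/3) S^(1/2) = (1/0.014) × 23.75 × 1.829^(2/3) × 0.0023^(1/2) = 122 m³/s.

Q = 122 m³/s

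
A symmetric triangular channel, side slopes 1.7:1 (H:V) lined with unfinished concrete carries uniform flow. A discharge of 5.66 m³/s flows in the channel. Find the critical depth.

At critical depth, Q² T / (g A³) = 1, i.e. A³/T = Q²/g = 5.66²/9.81 = 3.266.
Trying y = 1.37 m: A³/T = 6.974 — high.
Trying y = 1.18 m: A³/T = 3.306 — matches.

y_c = 1.18 m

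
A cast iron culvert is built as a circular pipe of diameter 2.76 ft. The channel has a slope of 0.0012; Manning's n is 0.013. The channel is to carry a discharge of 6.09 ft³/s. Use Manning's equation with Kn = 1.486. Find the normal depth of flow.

Manning's equation rearranged: A R^(2/3) = nQ / (1.486·√S) = 0.013 × 6.09 / (1.486 × √0.0012) = 1.538.
At y = 0.866 ft: A R^(2/3) = 0.9976 — too small.
At y = 1.09 ft: A R^(2/3) = 1.538 — matches.

y_n = 1.09 ft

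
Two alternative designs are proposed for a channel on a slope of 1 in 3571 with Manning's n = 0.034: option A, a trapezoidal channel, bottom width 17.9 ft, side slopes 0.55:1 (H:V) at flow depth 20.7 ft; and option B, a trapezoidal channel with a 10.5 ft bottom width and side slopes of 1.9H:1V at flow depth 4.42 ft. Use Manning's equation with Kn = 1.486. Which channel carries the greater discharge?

Channel A: With bottom width b = 17.9 ft and side slope z = 0.55: A = (b + zy)y = (17.9 + 0.55×20.7)×20.7 = 606.2 ft²; P = b + 2y√(1+z²) = 17.9 + 2×20.7×1.141 = 65.15 ft. Hydraulic radius R = A/P = 606.2/65.15 = 9.305 ft. Q_A = (1.486/0.034)·606.2·9.305^(2/3)·√0.00028 = 1961 ft³/s.
Channel B: With bottom width b = 10.5 ft and side slope z = 1.9: A = (b + zy)y = (10.5 + 1.9×4.42)×4.42 = 83.53 ft²; P = b + 2y√(1+z²) = 10.5 + 2×4.42×2.147 = 29.48 ft. Hydraulic radius R = A/P = 83.53/29.48 = 2.833 ft. Q_B = (1.486/0.034)·83.53·2.833^(2/3)·√0.00028 = 122.3 ft³/s.
Q_A = 1961 ft³/s vs Q_B = 122.3 ft³/s, so channel A carries more.

channel A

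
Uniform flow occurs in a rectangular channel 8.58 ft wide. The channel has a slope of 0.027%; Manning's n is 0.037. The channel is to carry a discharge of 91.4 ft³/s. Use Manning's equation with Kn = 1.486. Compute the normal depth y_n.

y_n = 8.11 ft

Manning's equation rearranged: A R^(2/3) = nQ / (1.486·√S) = 0.037 × 91.4 / (1.486 × √0.00027) = 138.5.
Trying y = 8.92 ft: A R^(2/3) = 155.5 — too large.
Trying y = 6.39 ft: A R^(2/3) = 102.8 — too small.
Trying y = 8.11 ft: A R^(2/3) = 138.4 — close enough.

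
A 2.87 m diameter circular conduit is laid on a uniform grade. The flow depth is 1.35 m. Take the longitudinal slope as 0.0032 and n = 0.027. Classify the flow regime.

For a circular section of diameter D = 2.87 m at depth y = 1.35 m, the central angle is θ = 2 arccos(1 − 2y/D) = 3.023 rad. Then A = (D²/8)(θ − sin θ) = 2.991 m² and P = Dθ/2 = 4.338 m.
Hydraulic radius R = A/P = 2.991/4.338 = 0.6894 m.
V = (1/n) R^(2/3) √S = (1/0.027) × 0.6894^(2/3) × √0.0032 = 1.635 m/s. Hydraulic depth D_h = A/T = 2.991/2.865 = 1.044 m.
Froude number Fr = V/√(g·D_h) = 1.635/√(9.81×1.044) = 0.511, which is less than 1, so the flow is subcritical.

subcritical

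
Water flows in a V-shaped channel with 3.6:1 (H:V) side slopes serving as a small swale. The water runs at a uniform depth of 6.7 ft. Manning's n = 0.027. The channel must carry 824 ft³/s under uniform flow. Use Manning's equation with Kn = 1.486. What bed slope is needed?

For a triangular section with side slope z = 3.6: A = zy² = 3.6×6.7² = 161.6 ft²; P = 2y√(1+z²) = 2×6.7×3.736 = 50.07 ft.
Hydraulic radius R = A/P = 161.6/50.07 = 3.228 ft.
From Manning's equation, S = [nQ / (1.486 A R^(2/3))]² = [0.027 × 824 / (1.486 × 161.6 × 3.228^(2/3))]² = 0.0018.

S = 0.0018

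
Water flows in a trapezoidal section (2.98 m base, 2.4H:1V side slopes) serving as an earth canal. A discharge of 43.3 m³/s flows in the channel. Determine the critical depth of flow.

y_c = 1.79 m

At critical depth, Q² T / (g A³) = 1, i.e. A³/T = Q²/g = 43.3²/9.81 = 191.1.
Try y = 1.47 m: A³/T = 87.24 — low.
Try y = 1.98 m: A³/T = 287.4 — high.
Try y = 1.79 m: A³/T = 190.9 — ≈ 191.1.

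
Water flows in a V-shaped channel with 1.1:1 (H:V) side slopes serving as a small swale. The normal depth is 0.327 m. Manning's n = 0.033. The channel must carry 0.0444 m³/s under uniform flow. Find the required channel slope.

For a triangular section with side slope z = 1.1: A = zy² = 1.1×0.327² = 0.1176 m²; P = 2y√(1+z²) = 2×0.327×1.487 = 0.9722 m.
Hydraulic radius R = A/P = 0.1176/0.9722 = 0.121 m.
From Manning's equation, S = [nQ / (1 A R^(2/3))]² = [0.033 × 0.0444 / (1 × 0.1176 × 0.121^(2/3))]² = 0.00259.

S = 0.00259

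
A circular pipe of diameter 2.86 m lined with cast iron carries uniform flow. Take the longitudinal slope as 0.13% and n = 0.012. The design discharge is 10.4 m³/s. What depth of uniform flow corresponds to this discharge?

y_n = 1.72 m

Manning's equation rearranged: A R^(2/3) = nQ / (1·√S) = 0.012 × 10.4 / (√0.0013) = 3.461.
At y = 1.97 m: A R^(2/3) = 4.21 — high.
At y = 1.72 m: A R^(2/3) = 3.463 — ≈ 3.461.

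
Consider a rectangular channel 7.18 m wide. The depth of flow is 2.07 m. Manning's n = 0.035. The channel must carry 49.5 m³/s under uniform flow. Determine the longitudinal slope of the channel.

Flow area A = b·y = 7.18 × 2.07 = 14.86 m². Wetted perimeter P = b + 2y = 7.18 + 2×2.07 = 11.32 m.
Hydraulic radius R = A/P = 14.86/11.32 = 1.313 m.
From Manning's equation, S = [nQ / (1 A R^(2/3))]² = [0.035 × 49.5 / (1 × 14.86 × 1.313^(2/3))]² = 0.00945.

S = 0.00945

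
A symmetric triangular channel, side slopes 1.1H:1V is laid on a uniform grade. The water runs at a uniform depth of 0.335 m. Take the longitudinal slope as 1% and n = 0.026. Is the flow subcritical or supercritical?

subcritical

For a triangular section with side slope z = 1.1: A = zy² = 1.1×0.335² = 0.1234 m²; P = 2y√(1+z²) = 2×0.335×1.487 = 0.996 m.
Hydraulic radius R = A/P = 0.1234/0.996 = 0.1239 m.
V = (1/n) R^(2/3) √S = (1/0.026) × 0.1239^(2/3) × √0.01 = 0.9561 m/s. Hydraulic depth D_h = A/T = 0.1234/0.737 = 0.1675 m.
Froude number Fr = V/√(g·D_h) = 0.9561/√(9.81×0.1675) = 0.746, which is less than 1, so the flow is subcritical.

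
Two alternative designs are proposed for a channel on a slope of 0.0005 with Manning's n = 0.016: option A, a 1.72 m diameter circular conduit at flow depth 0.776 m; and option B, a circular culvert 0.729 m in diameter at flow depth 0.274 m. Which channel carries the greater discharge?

Channel A: For a circular section of diameter D = 1.72 m at depth y = 0.776 m, the central angle is θ = 2 arccos(1 − 2y/D) = 2.946 rad. Then A = (D²/8)(θ − sin θ) = 1.018 m² and P = Dθ/2 = 2.534 m. Hydraulic radius R = A/P = 1.018/2.534 = 0.4016 m. Q_A = (1/0.016)·1.018·0.4016^(2/3)·√0.0005 = 0.7741 m³/s.
Channel B: For a circular section of diameter D = 0.729 m at depth y = 0.274 m, the central angle is θ = 2 arccos(1 − 2y/D) = 2.64 rad. Then A = (D²/8)(θ − sin θ) = 0.1434 m² and P = Dθ/2 = 0.9622 m. Hydraulic radius R = A/P = 0.1434/0.9622 = 0.149 m. Q_B = (1/0.016)·0.1434·0.149^(2/3)·√0.0005 = 0.05634 m³/s.
Q_A = 0.7741 m³/s vs Q_B = 0.05634 m³/s, so channel A carries more.

channel A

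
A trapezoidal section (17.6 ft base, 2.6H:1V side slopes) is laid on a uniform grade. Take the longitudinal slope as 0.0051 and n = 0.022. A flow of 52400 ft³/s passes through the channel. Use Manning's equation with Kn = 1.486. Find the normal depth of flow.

Manning's equation rearranged: A R^(2/3) = nQ / (1.486·√S) = 0.022 × 52400 / (1.486 × √0.0051) = 10860.
Trying y = 21.6 ft: A R^(2/3) = 8141 — too small.
Trying y = 30.6 ft: A R^(2/3) = 18730 — too large.
Trying y = 24.4 ft: A R^(2/3) = 10860 — ≈ 10860.

y_n = 24.4 ft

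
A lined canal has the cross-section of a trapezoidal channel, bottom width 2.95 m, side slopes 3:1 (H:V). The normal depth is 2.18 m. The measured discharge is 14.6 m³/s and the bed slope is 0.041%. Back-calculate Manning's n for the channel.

With bottom width b = 2.95 m and side slope z = 3: A = (b + zy)y = (2.95 + 3×2.18)×2.18 = 20.69 m²; P = b + 2y√(1+z²) = 2.95 + 2×2.18×3.162 = 16.74 m.
Hydraulic radius R = A/P = 20.69/16.74 = 1.236 m.
Rearranging Manning's equation: n = (1/Q) A R^(2/3) S^(1/2) = (1/14.6) × 20.69 × 1.236^(2/3) × √0.00041 = 0.033.

n = 0.033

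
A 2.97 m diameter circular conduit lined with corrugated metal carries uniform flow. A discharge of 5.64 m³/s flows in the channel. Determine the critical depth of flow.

At critical depth, Q² T / (g A³) = 1, i.e. A³/T = Q²/g = 5.64²/9.81 = 3.243.
Try y = 1.26 m: A³/T = 7.464 — high.
Try y = 0.789 m: A³/T = 1.224 — low.
Try y = 1.01 m: A³/T = 3.187 — matches.

y_c = 1.01 m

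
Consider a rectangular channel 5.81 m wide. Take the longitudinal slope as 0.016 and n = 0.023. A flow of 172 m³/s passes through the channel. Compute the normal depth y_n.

y_n = 3.85 m

Manning's equation rearranged: A R^(2/3) = nQ / (1·√S) = 0.023 × 172 / (√0.016) = 31.27.
Trying y = 3.3 m: A R^(2/3) = 25.62 — low.
Trying y = 4.56 m: A R^(2/3) = 38.83 — high.
Trying y = 3.85 m: A R^(2/3) = 31.31 — close enough.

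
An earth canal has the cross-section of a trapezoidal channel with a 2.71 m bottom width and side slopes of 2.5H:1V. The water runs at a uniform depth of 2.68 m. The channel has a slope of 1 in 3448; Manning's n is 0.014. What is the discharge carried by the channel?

With bottom width b = 2.71 m and side slope z = 2.5: A = (b + zy)y = (2.71 + 2.5×2.68)×2.68 = 25.22 m²; P = b + 2y√(1+z²) = 2.71 + 2×2.68×2.693 = 17.14 m.
Hydraulic radius R = A/P = 25.22/17.14 = 1.471 m.
Manning's equation: Q = (1/n) A R^(2/3) S^(1/2) = (1/0.014) × 25.22 × 1.471^(2/3) × 0.00029^(1/2) = 39.7 m³/s.

Q = 39.7 m³/s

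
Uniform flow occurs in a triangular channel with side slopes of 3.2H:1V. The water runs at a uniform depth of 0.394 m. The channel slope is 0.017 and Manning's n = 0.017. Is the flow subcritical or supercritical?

For a triangular section with side slope z = 3.2: A = zy² = 3.2×0.394² = 0.4968 m²; P = 2y√(1+z²) = 2×0.394×3.353 = 2.642 m.
Hydraulic radius R = A/P = 0.4968/2.642 = 0.188 m.
V = (1/n) R^(2/3) √S = (1/0.017) × 0.188^(2/3) × √0.017 = 2.517 m/s. Hydraulic depth D_h = A/T = 0.4968/2.522 = 0.197 m.
Froude number Fr = V/√(g·D_h) = 2.517/√(9.81×0.197) = 1.81, which is greater than 1, so the flow is supercritical.

supercritical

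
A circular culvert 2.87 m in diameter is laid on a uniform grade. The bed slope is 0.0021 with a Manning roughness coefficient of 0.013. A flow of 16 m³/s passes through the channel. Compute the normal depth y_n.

y_n = 2.08 m

Manning's equation rearranged: A R^(2/3) = nQ / (1·√S) = 0.013 × 16 / (√0.0021) = 4.539.
Trying y = 2.37 m: A R^(2/3) = 5.219 — too large.
Trying y = 1.76 m: A R^(2/3) = 3.601 — too small.
Trying y = 2.08 m: A R^(2/3) = 4.537 — matches.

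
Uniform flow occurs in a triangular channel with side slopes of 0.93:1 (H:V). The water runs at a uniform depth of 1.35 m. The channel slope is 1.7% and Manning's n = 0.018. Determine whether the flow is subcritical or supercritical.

For a triangular section with side slope z = 0.93: A = zy² = 0.93×1.35² = 1.695 m²; P = 2y√(1+z²) = 2×1.35×1.366 = 3.687 m.
Hydraulic radius R = A/P = 1.695/3.687 = 0.4597 m.
V = (1/n) R^(2/3) √S = (1/0.018) × 0.4597^(2/3) × √0.017 = 4.314 m/s. Hydraulic depth D_h = A/T = 1.695/2.511 = 0.675 m.
Froude number Fr = V/√(g·D_h) = 4.314/√(9.81×0.675) = 1.68, which is greater than 1, so the flow is supercritical.

supercritical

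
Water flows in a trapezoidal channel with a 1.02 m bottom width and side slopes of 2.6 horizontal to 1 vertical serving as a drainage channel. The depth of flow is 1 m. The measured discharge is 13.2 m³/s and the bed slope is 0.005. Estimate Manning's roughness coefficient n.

n = 0.013

With bottom width b = 1.02 m and side slope z = 2.6: A = (b + zy)y = (1.02 + 2.6×1)×1 = 3.62 m²; P = b + 2y√(1+z²) = 1.02 + 2×1×2.786 = 6.591 m.
Hydraulic radius R = A/P = 3.62/6.591 = 0.5492 m.
Rearranging Manning's equation: n = (1/Q) A R^(2/3) S^(1/2) = (1/13.2) × 3.62 × 0.5492^(2/3) × √0.005 = 0.013.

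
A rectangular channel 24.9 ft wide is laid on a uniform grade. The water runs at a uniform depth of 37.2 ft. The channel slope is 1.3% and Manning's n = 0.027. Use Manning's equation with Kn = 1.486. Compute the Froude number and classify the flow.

Flow area A = b·y = 24.9 × 37.2 = 926.3 ft². Wetted perimeter P = b + 2y = 24.9 + 2×37.2 = 99.3 ft.
Hydraulic radius R = A/P = 926.3/99.3 = 9.328 ft.
V = (1.486/n) R^(2/3) √S = (1.486/0.027) × 9.328^(2/3) × √0.013 = 27.81 ft/s. Hydraulic depth D_h = A/T = 926.3/24.9 = 37.2 ft.
Froude number Fr = V/√(g·D_h) = 27.81/√(32.2×37.2) = 0.803, which is less than 1, so the flow is subcritical.

subcritical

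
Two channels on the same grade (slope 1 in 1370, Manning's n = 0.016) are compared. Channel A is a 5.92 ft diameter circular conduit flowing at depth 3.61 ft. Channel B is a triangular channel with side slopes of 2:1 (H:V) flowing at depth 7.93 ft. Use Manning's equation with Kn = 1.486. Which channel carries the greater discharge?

Channel A: For a circular section of diameter D = 5.92 ft at depth y = 3.61 ft, the central angle is θ = 2 arccos(1 − 2y/D) = 3.584 rad. Then A = (D²/8)(θ − sin θ) = 17.58 ft² and P = Dθ/2 = 10.61 ft. Hydraulic radius R = A/P = 17.58/10.61 = 1.657 ft. Q_A = (1.486/0.016)·17.58·1.657^(2/3)·√0.0007299 = 61.77 ft³/s.
Channel B: For a triangular section with side slope z = 2: A = zy² = 2×7.93² = 125.8 ft²; P = 2y√(1+z²) = 2×7.93×2.236 = 35.46 ft. Hydraulic radius R = A/P = 125.8/35.46 = 3.546 ft. Q_B = (1.486/0.016)·125.8·3.546^(2/3)·√0.0007299 = 733.9 ft³/s.
Q_A = 61.77 ft³/s vs Q_B = 733.9 ft³/s, so channel B carries more.

channel B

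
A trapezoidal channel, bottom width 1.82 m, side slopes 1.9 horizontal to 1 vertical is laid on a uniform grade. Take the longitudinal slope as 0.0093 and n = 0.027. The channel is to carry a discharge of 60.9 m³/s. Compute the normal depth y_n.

Manning's equation rearranged: A R^(2/3) = nQ / (1·√S) = 0.027 × 60.9 / (√0.0093) = 17.05.
Trying y = 2.9 m: A R^(2/3) = 27.72 — high.
Trying y = 1.75 m: A R^(2/3) = 8.79 — low.
Trying y = 2.35 m: A R^(2/3) = 17.05 — close enough.

y_n = 2.35 m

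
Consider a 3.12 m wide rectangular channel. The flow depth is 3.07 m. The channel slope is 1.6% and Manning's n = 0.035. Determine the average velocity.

V = 3.7 m/s

Flow area A = b·y = 3.12 × 3.07 = 9.578 m². Wetted perimeter P = b + 2y = 3.12 + 2×3.07 = 9.26 m.
Hydraulic radius R = A/P = 9.578/9.26 = 1.034 m.
From Manning's equation, V = (1/n) R^(2/3) S^(1/2) = (1/0.035) × 1.034^(2/3) × 0.016^(1/2) = 3.7 m/s.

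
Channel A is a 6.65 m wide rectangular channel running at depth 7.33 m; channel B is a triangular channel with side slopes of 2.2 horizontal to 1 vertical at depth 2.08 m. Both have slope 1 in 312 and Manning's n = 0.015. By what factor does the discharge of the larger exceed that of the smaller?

9.22

Channel A: Flow area A = b·y = 6.65 × 7.33 = 48.74 m². Wetted perimeter P = b + 2y = 6.65 + 2×7.33 = 21.31 m. Hydraulic radius R = A/P = 48.74/21.31 = 2.287 m. Q_A = (1/0.015)·48.74·2.287^(2/3)·√0.003205 = 319.4 m³/s.
Channel B: For a triangular section with side slope z = 2.2: A = zy² = 2.2×2.08² = 9.518 m²; P = 2y√(1+z²) = 2×2.08×2.417 = 10.05 m. Hydraulic radius R = A/P = 9.518/10.05 = 0.9468 m. Q_B = (1/0.015)·9.518·0.9468^(2/3)·√0.003205 = 34.64 m³/s.
The larger discharge is 319.4 m³/s and the smaller is 34.64 m³/s; the ratio is 9.22.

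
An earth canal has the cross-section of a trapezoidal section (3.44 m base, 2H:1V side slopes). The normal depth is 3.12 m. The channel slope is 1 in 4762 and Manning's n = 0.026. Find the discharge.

With bottom width b = 3.44 m and side slope z = 2: A = (b + zy)y = (3.44 + 2×3.12)×3.12 = 30.2 m²; P = b + 2y√(1+z²) = 3.44 + 2×3.12×2.236 = 17.39 m.
Hydraulic radius R = A/P = 30.2/17.39 = 1.736 m.
Manning's equation: Q = (1/n) A R^(2/3) S^(1/2) = (1/0.026) × 30.2 × 1.736^(2/3) × 0.00021^(1/2) = 24.3 m³/s.

Q = 24.3 m³/s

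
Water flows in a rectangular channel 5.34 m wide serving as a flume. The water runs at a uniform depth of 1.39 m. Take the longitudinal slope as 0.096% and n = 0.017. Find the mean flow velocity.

V = 1.72 m/s

Flow area A = b·y = 5.34 × 1.39 = 7.423 m². Wetted perimeter P = b + 2y = 5.34 + 2×1.39 = 8.12 m.
Hydraulic radius R = A/P = 7.423/8.12 = 0.9141 m.
From Manning's equation, V = (1/n) R^(2/3) S^(1/2) = (1/0.017) × 0.9141^(2/3) × 0.00096^(1/2) = 1.72 m/s.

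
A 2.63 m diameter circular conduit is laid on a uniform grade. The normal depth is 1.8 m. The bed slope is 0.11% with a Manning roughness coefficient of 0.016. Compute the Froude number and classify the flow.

subcritical

For a circular section of diameter D = 2.63 m at depth y = 1.8 m, the central angle is θ = 2 arccos(1 − 2y/D) = 3.897 rad. Then A = (D²/8)(θ − sin θ) = 3.962 m² and P = Dθ/2 = 5.125 m.
Hydraulic radius R = A/P = 3.962/5.125 = 0.7732 m.
V = (1/n) R^(2/3) √S = (1/0.016) × 0.7732^(2/3) × √0.0011 = 1.746 m/s. Hydraulic depth D_h = A/T = 3.962/2.445 = 1.621 m.
Froude number Fr = V/√(g·D_h) = 1.746/√(9.81×1.621) = 0.438, which is less than 1, so the flow is subcritical.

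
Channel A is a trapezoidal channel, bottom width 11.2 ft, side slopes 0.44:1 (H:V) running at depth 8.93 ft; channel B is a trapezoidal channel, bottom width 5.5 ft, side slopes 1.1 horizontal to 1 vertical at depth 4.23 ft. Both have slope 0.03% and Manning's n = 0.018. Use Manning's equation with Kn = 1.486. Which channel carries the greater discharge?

channel A

Channel A: With bottom width b = 11.2 ft and side slope z = 0.44: A = (b + zy)y = (11.2 + 0.44×8.93)×8.93 = 135.1 ft²; P = b + 2y√(1+z²) = 11.2 + 2×8.93×1.093 = 30.71 ft. Hydraulic radius R = A/P = 135.1/30.71 = 4.399 ft. Q_A = (1.486/0.018)·135.1·4.399^(2/3)·√0.0003 = 518.7 ft³/s.
Channel B: With bottom width b = 5.5 ft and side slope z = 1.1: A = (b + zy)y = (5.5 + 1.1×4.23)×4.23 = 42.95 ft²; P = b + 2y√(1+z²) = 5.5 + 2×4.23×1.487 = 18.08 ft. Hydraulic radius R = A/P = 42.95/18.08 = 2.376 ft. Q_B = (1.486/0.018)·42.95·2.376^(2/3)·√0.0003 = 109.3 ft³/s.
Q_A = 518.7 ft³/s vs Q_B = 109.3 ft³/s, so channel A carries more.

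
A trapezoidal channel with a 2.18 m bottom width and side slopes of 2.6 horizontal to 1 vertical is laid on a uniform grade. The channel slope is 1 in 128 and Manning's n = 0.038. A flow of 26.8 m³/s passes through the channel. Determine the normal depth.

Manning's equation rearranged: A R^(2/3) = nQ / (1·√S) = 0.038 × 26.8 / (√0.007812) = 11.52.
At y = 1.2 m: A R^(2/3) = 5.097 — too small.
At y = 2.16 m: A R^(2/3) = 18.85 — too large.
At y = 1.74 m: A R^(2/3) = 11.53 — matches.

y_n = 1.74 m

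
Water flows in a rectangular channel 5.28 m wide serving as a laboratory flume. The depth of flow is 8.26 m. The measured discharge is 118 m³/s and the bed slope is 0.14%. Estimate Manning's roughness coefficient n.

n = 0.022

Flow area A = b·y = 5.28 × 8.26 = 43.61 m². Wetted perimeter P = b + 2y = 5.28 + 2×8.26 = 21.8 m.
Hydraulic radius R = A/P = 43.61/21.8 = 2.001 m.
Rearranging Manning's equation: n = (1/Q) A R^(2/3) S^(1/2) = (1/118) × 43.61 × 2.001^(2/3) × √0.0014 = 0.022.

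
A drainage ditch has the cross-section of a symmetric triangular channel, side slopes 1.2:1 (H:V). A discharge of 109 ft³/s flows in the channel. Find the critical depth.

At critical depth, Q² T / (g A³) = 1, i.e. A³/T = Q²/g = 109²/32.2 = 369.
Trying y = 4.01 ft: A³/T = 746.5 — high.
Trying y = 2.61 ft: A³/T = 87.2 — low.
Trying y = 3.48 ft: A³/T = 367.5 — ≈ 369.

y_c = 3.48 ft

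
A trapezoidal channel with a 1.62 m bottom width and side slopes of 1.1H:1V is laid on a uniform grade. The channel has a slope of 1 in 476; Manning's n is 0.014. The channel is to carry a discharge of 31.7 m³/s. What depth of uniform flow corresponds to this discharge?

y_n = 2.23 m

Manning's equation rearranged: A R^(2/3) = nQ / (1·√S) = 0.014 × 31.7 / (√0.002101) = 9.683.
At y = 2.49 m: A R^(2/3) = 12.28 — too large.
At y = 1.58 m: A R^(2/3) = 4.723 — too small.
At y = 2.23 m: A R^(2/3) = 9.684 — matches.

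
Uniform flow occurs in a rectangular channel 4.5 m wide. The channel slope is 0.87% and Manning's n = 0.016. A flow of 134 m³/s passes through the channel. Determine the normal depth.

y_n = 4 m

Manning's equation rearranged: A R^(2/3) = nQ / (1·√S) = 0.016 × 134 / (√0.0087) = 22.99.
Try y = 2.76 m: A R^(2/3) = 14.33 — short.
Try y = 4.47 m: A R^(2/3) = 26.32 — over.
Try y = 4 m: A R^(2/3) = 22.95 — ≈ 22.99.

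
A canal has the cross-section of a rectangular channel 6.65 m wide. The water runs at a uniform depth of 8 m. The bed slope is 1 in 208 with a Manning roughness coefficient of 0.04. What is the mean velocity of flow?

V = 3.06 m/s

Flow area A = b·y = 6.65 × 8 = 53.2 m². Wetted perimeter P = b + 2y = 6.65 + 2×8 = 22.65 m.
Hydraulic radius R = A/P = 53.2/22.65 = 2.349 m.
From Manning's equation, V = (1/n) R^(2/3) S^(1/2) = (1/0.04) × 2.349^(2/3) × 0.004808^(1/2) = 3.06 m/s.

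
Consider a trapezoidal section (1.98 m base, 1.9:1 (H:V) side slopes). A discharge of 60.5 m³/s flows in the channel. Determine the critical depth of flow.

y_c = 2.44 m

At critical depth, Q² T / (g A³) = 1, i.e. A³/T = Q²/g = 60.5²/9.81 = 373.1.
Try y = 2.72 m: A³/T = 596.7 — over.
Try y = 2 m: A³/T = 161.3 — short.
Try y = 2.44 m: A³/T = 373.9 — close enough.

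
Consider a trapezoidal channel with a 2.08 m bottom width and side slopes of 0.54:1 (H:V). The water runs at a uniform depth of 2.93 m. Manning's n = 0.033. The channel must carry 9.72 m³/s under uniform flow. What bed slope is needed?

S = 0.00068

With bottom width b = 2.08 m and side slope z = 0.54: A = (b + zy)y = (2.08 + 0.54×2.93)×2.93 = 10.73 m²; P = b + 2y√(1+z²) = 2.08 + 2×2.93×1.136 = 8.74 m.
Hydraulic radius R = A/P = 10.73/8.74 = 1.228 m.
From Manning's equation, S = [nQ / (1 A R^(2/3))]² = [0.033 × 9.72 / (1 × 10.73 × 1.228^(2/3))]² = 0.00068.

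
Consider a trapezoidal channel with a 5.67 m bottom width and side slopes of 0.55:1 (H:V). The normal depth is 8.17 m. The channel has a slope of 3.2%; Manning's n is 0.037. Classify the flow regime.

supercritical

With bottom width b = 5.67 m and side slope z = 0.55: A = (b + zy)y = (5.67 + 0.55×8.17)×8.17 = 83.04 m²; P = b + 2y√(1+z²) = 5.67 + 2×8.17×1.141 = 24.32 m.
Hydraulic radius R = A/P = 83.04/24.32 = 3.415 m.
V = (1/n) R^(2/3) √S = (1/0.037) × 3.415^(2/3) × √0.032 = 10.96 m/s. Hydraulic depth D_h = A/T = 83.04/14.66 = 5.665 m.
Froude number Fr = V/√(g·D_h) = 10.96/√(9.81×5.665) = 1.47, which is greater than 1, so the flow is supercritical.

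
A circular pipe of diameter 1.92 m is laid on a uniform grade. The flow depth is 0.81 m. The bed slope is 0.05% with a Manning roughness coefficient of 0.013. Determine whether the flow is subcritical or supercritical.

subcritical

For a circular section of diameter D = 1.92 m at depth y = 0.81 m, the central angle is θ = 2 arccos(1 − 2y/D) = 2.828 rad. Then A = (D²/8)(θ − sin θ) = 1.161 m² and P = Dθ/2 = 2.715 m.
Hydraulic radius R = A/P = 1.161/2.715 = 0.4276 m.
V = (1/n) R^(2/3) √S = (1/0.013) × 0.4276^(2/3) × √0.0005 = 0.9763 m/s. Hydraulic depth D_h = A/T = 1.161/1.896 = 0.6121 m.
Froude number Fr = V/√(g·D_h) = 0.9763/√(9.81×0.6121) = 0.398, which is less than 1, so the flow is subcritical.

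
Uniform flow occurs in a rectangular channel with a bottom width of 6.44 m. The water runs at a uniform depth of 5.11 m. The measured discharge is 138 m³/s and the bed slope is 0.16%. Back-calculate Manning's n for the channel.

Flow area A = b·y = 6.44 × 5.11 = 32.91 m². Wetted perimeter P = b + 2y = 6.44 + 2×5.11 = 16.66 m.
Hydraulic radius R = A/P = 32.91/16.66 = 1.975 m.
Rearranging Manning's equation: n = (1/Q) A R^(2/3) S^(1/2) = (1/138) × 32.91 × 1.975^(2/3) × √0.0016 = 0.015.

n = 0.015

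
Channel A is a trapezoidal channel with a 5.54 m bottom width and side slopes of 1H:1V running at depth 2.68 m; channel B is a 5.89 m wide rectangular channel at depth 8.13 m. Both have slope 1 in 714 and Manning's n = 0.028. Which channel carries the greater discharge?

channel B

Channel A: With bottom width b = 5.54 m and side slope z = 1: A = (b + zy)y = (5.54 + 1×2.68)×2.68 = 22.03 m²; P = b + 2y√(1+z²) = 5.54 + 2×2.68×1.414 = 13.12 m. Hydraulic radius R = A/P = 22.03/13.12 = 1.679 m. Q_A = (1/0.028)·22.03·1.679^(2/3)·√0.001401 = 41.6 m³/s.
Channel B: Flow area A = b·y = 5.89 × 8.13 = 47.89 m². Wetted perimeter P = b + 2y = 5.89 + 2×8.13 = 22.15 m. Hydraulic radius R = A/P = 47.89/22.15 = 2.162 m. Q_B = (1/0.028)·47.89·2.162^(2/3)·√0.001401 = 107 m³/s.
Q_A = 41.6 m³/s vs Q_B = 107 m³/s, so channel B carries more.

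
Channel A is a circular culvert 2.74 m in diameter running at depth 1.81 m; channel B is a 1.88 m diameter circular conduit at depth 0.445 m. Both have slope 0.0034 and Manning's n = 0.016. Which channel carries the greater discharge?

channel A

Channel A: For a circular section of diameter D = 2.74 m at depth y = 1.81 m, the central angle is θ = 2 arccos(1 − 2y/D) = 3.796 rad. Then A = (D²/8)(θ − sin θ) = 4.133 m² and P = Dθ/2 = 5.2 m. Hydraulic radius R = A/P = 4.133/5.2 = 0.7948 m. Q_A = (1/0.016)·4.133·0.7948^(2/3)·√0.0034 = 12.92 m³/s.
Channel B: For a circular section of diameter D = 1.88 m at depth y = 0.445 m, the central angle is θ = 2 arccos(1 − 2y/D) = 2.032 rad. Then A = (D²/8)(θ − sin θ) = 0.5024 m² and P = Dθ/2 = 1.91 m. Hydraulic radius R = A/P = 0.5024/1.91 = 0.263 m. Q_B = (1/0.016)·0.5024·0.263^(2/3)·√0.0034 = 0.7514 m³/s.
Q_A = 12.92 m³/s vs Q_B = 0.7514 m³/s, so channel A carries more.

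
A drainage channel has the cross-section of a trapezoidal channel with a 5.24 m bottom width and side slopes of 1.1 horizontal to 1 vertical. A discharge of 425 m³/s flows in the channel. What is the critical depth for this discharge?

At critical depth, Q² T / (g A³) = 1, i.e. A³/T = Q²/g = 425²/9.81 = 18410.
Try y = 4.04 m: A³/T = 4239 — short.
Try y = 7.33 m: A³/T = 43390 — over.
Try y = 5.92 m: A³/T = 18440 — matches.

y_c = 5.92 m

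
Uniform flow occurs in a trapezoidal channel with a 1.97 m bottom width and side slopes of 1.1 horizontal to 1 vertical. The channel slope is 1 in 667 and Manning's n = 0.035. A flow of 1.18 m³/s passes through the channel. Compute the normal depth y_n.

y_n = 0.666 m

Manning's equation rearranged: A R^(2/3) = nQ / (1·√S) = 0.035 × 1.18 / (√0.001499) = 1.067.
At y = 0.488 m: A R^(2/3) = 0.6163 — short.
At y = 0.73 m: A R^(2/3) = 1.256 — over.
At y = 0.666 m: A R^(2/3) = 1.066 — ≈ 1.067.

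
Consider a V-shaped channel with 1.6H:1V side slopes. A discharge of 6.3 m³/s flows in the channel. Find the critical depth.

y_c = 1.26 m

At critical depth, Q² T / (g A³) = 1, i.e. A³/T = Q²/g = 6.3²/9.81 = 4.046.
Trying y = 1.03 m: A³/T = 1.484 — too small.
Trying y = 1.48 m: A³/T = 9.089 — too large.
Trying y = 1.26 m: A³/T = 4.065 — ≈ 4.046.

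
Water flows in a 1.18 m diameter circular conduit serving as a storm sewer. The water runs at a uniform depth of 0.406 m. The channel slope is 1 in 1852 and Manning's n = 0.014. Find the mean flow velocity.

For a circular section of diameter D = 1.18 m at depth y = 0.406 m, the central angle is θ = 2 arccos(1 − 2y/D) = 2.507 rad. Then A = (D²/8)(θ − sin θ) = 0.3332 m² and P = Dθ/2 = 1.479 m.
Hydraulic radius R = A/P = 0.3332/1.479 = 0.2253 m.
From Manning's equation, V = (1/n) R^(2/3) S^(1/2) = (1/0.014) × 0.2253^(2/3) × 0.00054^(1/2) = 0.615 m/s.

V = 0.615 m/s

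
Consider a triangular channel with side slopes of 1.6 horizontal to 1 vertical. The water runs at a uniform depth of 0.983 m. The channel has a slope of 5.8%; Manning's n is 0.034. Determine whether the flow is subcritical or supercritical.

supercritical

For a triangular section with side slope z = 1.6: A = zy² = 1.6×0.983² = 1.546 m²; P = 2y√(1+z²) = 2×0.983×1.887 = 3.709 m.
Hydraulic radius R = A/P = 1.546/3.709 = 0.4168 m.
V = (1/n) R^(2/3) √S = (1/0.034) × 0.4168^(2/3) × √0.058 = 3.952 m/s. Hydraulic depth D_h = A/T = 1.546/3.146 = 0.4915 m.
Froude number Fr = V/√(g·D_h) = 3.952/√(9.81×0.4915) = 1.8, which is greater than 1, so the flow is supercritical.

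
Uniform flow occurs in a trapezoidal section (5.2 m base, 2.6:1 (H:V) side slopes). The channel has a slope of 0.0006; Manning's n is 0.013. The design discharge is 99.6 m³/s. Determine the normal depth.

y_n = 2.89 m

Manning's equation rearranged: A R^(2/3) = nQ / (1·√S) = 0.013 × 99.6 / (√0.0006) = 52.86.
Trying y = 3.52 m: A R^(2/3) = 81.16 — too large.
Trying y = 2.89 m: A R^(2/3) = 52.85 — close enough.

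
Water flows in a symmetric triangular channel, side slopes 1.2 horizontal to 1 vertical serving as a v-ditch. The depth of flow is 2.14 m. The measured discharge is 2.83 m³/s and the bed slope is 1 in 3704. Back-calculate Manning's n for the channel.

For a triangular section with side slope z = 1.2: A = zy² = 1.2×2.14² = 5.496 m²; P = 2y√(1+z²) = 2×2.14×1.562 = 6.686 m.
Hydraulic radius R = A/P = 5.496/6.686 = 0.822 m.
Rearranging Manning's equation: n = (1/Q) A R^(2/3) S^(1/2) = (1/2.83) × 5.496 × 0.822^(2/3) × √0.00027 = 0.028.

n = 0.028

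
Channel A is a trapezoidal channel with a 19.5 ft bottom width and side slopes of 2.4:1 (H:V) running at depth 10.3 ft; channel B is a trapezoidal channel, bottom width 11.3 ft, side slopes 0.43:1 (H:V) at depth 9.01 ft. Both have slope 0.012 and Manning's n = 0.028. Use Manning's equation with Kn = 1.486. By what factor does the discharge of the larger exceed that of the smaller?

Channel A: With bottom width b = 19.5 ft and side slope z = 2.4: A = (b + zy)y = (19.5 + 2.4×10.3)×10.3 = 455.5 ft²; P = b + 2y√(1+z²) = 19.5 + 2×10.3×2.6 = 73.06 ft. Hydraulic radius R = A/P = 455.5/73.06 = 6.234 ft. Q_A = (1.486/0.028)·455.5·6.234^(2/3)·√0.012 = 8969 ft³/s.
Channel B: With bottom width b = 11.3 ft and side slope z = 0.43: A = (b + zy)y = (11.3 + 0.43×9.01)×9.01 = 136.7 ft²; P = b + 2y√(1+z²) = 11.3 + 2×9.01×1.089 = 30.92 ft. Hydraulic radius R = A/P = 136.7/30.92 = 4.422 ft. Q_B = (1.486/0.028)·136.7·4.422^(2/3)·√0.012 = 2142 ft³/s.
The larger discharge is 8969 ft³/s and the smaller is 2142 ft³/s; the ratio is 4.19.

4.19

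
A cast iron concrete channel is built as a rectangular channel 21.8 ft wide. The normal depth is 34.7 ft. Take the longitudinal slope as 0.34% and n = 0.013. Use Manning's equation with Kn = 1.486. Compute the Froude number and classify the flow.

Flow area A = b·y = 21.8 × 34.7 = 756.5 ft². Wetted perimeter P = b + 2y = 21.8 + 2×34.7 = 91.2 ft.
Hydraulic radius R = A/P = 756.5/91.2 = 8.295 ft.
V = (1.486/n) R^(2/3) √S = (1.486/0.013) × 8.295^(2/3) × √0.0034 = 27.31 ft/s. Hydraulic depth D_h = A/T = 756.5/21.8 = 34.7 ft.
Froude number Fr = V/√(g·D_h) = 27.31/√(32.2×34.7) = 0.817, which is less than 1, so the flow is subcritical.

subcritical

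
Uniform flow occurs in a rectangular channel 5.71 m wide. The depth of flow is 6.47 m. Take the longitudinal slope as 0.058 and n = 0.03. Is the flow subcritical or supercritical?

Flow area A = b·y = 5.71 × 6.47 = 36.94 m². Wetted perimeter P = b + 2y = 5.71 + 2×6.47 = 18.65 m.
Hydraulic radius R = A/P = 36.94/18.65 = 1.981 m.
V = (1/n) R^(2/3) √S = (1/0.03) × 1.981^(2/3) × √0.058 = 12.66 m/s. Hydraulic depth D_h = A/T = 36.94/5.71 = 6.47 m.
Froude number Fr = V/√(g·D_h) = 12.66/√(9.81×6.47) = 1.59, which is greater than 1, so the flow is supercritical.

supercritical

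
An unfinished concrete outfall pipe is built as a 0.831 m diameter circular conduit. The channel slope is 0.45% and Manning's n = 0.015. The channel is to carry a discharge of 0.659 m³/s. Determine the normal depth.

Manning's equation rearranged: A R^(2/3) = nQ / (1·√S) = 0.015 × 0.659 / (√0.0045) = 0.1474.
Trying y = 0.617 m: A R^(2/3) = 0.1714 — too large.
Trying y = 0.457 m: A R^(2/3) = 0.1114 — too small.
Trying y = 0.549 m: A R^(2/3) = 0.1473 — close enough.

y_n = 0.549 m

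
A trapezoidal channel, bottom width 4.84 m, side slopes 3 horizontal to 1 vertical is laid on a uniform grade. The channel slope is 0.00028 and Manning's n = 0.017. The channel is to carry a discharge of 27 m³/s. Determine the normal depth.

Manning's equation rearranged: A R^(2/3) = nQ / (1·√S) = 0.017 × 27 / (√0.00028) = 27.43.
Try y = 2.35 m: A R^(2/3) = 35.27 — too large.
Try y = 2.09 m: A R^(2/3) = 27.46 — close enough.

y_n = 2.09 m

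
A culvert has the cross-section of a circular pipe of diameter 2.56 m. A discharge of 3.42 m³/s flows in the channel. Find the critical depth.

At critical depth, Q² T / (g A³) = 1, i.e. A³/T = Q²/g = 3.42²/9.81 = 1.192.
At y = 0.958 m: A³/T = 2.193 — over.
At y = 0.818 m: A³/T = 1.192 — close enough.

y_c = 0.818 m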